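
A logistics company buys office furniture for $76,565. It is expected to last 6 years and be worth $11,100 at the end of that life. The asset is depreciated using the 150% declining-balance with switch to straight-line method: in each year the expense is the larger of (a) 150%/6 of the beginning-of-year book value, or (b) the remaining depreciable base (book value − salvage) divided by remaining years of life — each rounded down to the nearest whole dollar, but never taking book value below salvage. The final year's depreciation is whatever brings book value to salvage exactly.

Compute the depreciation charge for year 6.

Depreciable base = $76,565 − $11,100 = $65,465.
Year 1: DB = ⌊$76,565 × 150%/6⌋ = $19,141; SL = ⌊$65,465/6⌋ = $10,910 → take DB $19,141. Book value $57,424.
Year 2: DB = ⌊$57,424 × 150%/6⌋ = $14,356; SL = ⌊$46,324/5⌋ = $9,264 → take DB $14,356. Book value $43,068.
Year 3: DB = ⌊$43,068 × 150%/6⌋ = $10,767; SL = ⌊$31,968/4⌋ = $7,992 → take DB $10,767. Book value $32,301.
Year 4: DB = ⌊$32,301 × 150%/6⌋ = $8,075; SL = ⌊$21,201/3⌋ = $7,067 → take DB $8,075. Book value $24,226.
Year 5: DB = ⌊$24,226 × 150%/6⌋ = $6,056; SL = ⌊$13,126/2⌋ = $6,563 → take SL $6,563. Book value $17,663.
Year 6 (final): $17,663 − $11,100 = $6,563. Book value $11,100.

$6,563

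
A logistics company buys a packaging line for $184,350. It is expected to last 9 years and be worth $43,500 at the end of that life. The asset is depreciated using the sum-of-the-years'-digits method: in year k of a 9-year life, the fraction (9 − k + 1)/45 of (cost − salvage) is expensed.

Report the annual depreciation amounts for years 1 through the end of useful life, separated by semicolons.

$28,170; $25,040; $21,910; $18,780; $15,650; $12,520; $9,390; $6,260; $3,130

Depreciable base = $184,350 − $43,500 = $140,850.
Sum of the years' digits = 9+8+7+6+5+4+3+2+1 = 45.
Year 1: $140,850 × 9/45 = $28,170. Book value $156,180.
Year 2: $140,850 × 8/45 = $25,040. Book value $131,140.
Year 3: $140,850 × 7/45 = $21,910. Book value $109,230.
Year 4: $140,850 × 6/45 = $18,780. Book value $90,450.
Year 5: $140,850 × 5/45 = $15,650. Book value $74,800.
Year 6: $140,850 × 4/45 = $12,520. Book value $62,280.
Year 7: $140,850 × 3/45 = $9,390. Book value $52,890.
Year 8: $140,850 × 2/45 = $6,260. Book value $46,630.
Year 9: $140,850 × 1/45 = $3,130. Book value $43,500.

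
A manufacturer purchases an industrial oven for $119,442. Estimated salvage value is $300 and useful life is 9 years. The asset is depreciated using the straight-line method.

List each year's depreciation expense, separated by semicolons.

$13,238; $13,238; $13,238; $13,238; $13,238; $13,238; $13,238; $13,238; $13,238

Depreciable base = $119,442 − $300 = $119,142.
Annual expense = $119,142 / 9 = $13,238.
End of year 1: book value $106,204.
End of year 2: book value $92,966.
End of year 3: book value $79,728.
End of year 4: book value $66,490.
End of year 5: book value $53,252.
End of year 6: book value $40,014.
End of year 7: book value $26,776.
End of year 8: book value $13,538.
End of year 9: book value $300.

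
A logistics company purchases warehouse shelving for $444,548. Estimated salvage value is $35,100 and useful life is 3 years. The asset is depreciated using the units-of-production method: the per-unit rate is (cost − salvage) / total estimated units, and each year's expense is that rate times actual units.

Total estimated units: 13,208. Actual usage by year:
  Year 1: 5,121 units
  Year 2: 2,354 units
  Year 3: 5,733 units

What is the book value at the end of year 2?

$212,823

Depreciable base = $444,548 − $35,100 = $409,448.
Rate = $409,448 / 13,208 units = $31 per unit.
Year 1: 5,121 × $31 = $158,751. Book value $285,797.
Year 2: 2,354 × $31 = $72,974. Book value $212,823.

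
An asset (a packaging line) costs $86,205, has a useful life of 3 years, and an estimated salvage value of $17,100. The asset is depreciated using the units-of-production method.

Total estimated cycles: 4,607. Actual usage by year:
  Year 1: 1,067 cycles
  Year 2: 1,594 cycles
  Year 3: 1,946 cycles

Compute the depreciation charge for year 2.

$23,910

Depreciable base = $86,205 − $17,100 = $69,105.
Rate = $69,105 / 4,607 cycles = $15 per cycle.
Year 1: 1,067 × $15 = $16,005. Book value $70,200.
Year 2: 1,594 × $15 = $23,910. Book value $46,290.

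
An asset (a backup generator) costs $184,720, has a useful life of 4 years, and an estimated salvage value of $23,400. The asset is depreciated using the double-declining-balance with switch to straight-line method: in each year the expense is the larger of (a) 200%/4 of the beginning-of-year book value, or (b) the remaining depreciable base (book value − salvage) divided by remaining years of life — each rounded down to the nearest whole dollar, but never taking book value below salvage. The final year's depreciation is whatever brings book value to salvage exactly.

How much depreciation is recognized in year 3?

$22,780

Depreciable base = $184,720 − $23,400 = $161,320.
Year 1: DB = ⌊$184,720 × 200%/4⌋ = $92,360; SL = ⌊$161,320/4⌋ = $40,330 → take DB $92,360. Book value $92,360.
Year 2: DB = ⌊$92,360 × 200%/4⌋ = $46,180; SL = ⌊$68,960/3⌋ = $22,986 → take DB $46,180. Book value $46,180.
Year 3: DB = ⌊$46,180 × 200%/4⌋ = $23,090; SL = ⌊$22,780/2⌋ = $11,390 → take DB $23,090, capped at $22,780. Book value $23,400.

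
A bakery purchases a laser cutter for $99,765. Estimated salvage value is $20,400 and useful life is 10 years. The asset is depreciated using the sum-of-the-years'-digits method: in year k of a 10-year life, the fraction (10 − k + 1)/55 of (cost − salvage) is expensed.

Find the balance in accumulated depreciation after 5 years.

$57,720

Depreciable base = $99,765 − $20,400 = $79,365.
Sum of the years' digits = 10+9+8+7+6+5+4+3+2+1 = 55.
Year 1: $79,365 × 10/55 = $14,430. Book value $85,335.
Year 2: $79,365 × 9/55 = $12,987. Book value $72,348.
Year 3: $79,365 × 8/55 = $11,544. Book value $60,804.
Year 4: $79,365 × 7/55 = $10,101. Book value $50,703.
Year 5: $79,365 × 6/55 = $8,658. Book value $42,045.
Accumulated through year 5 = $99,765 − $42,045 = $57,720.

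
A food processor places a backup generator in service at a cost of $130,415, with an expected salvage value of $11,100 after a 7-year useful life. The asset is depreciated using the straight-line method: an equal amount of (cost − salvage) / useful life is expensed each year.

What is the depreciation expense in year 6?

$17,045

Depreciable base = $130,415 − $11,100 = $119,315.
Annual expense = $119,315 / 7 = $17,045.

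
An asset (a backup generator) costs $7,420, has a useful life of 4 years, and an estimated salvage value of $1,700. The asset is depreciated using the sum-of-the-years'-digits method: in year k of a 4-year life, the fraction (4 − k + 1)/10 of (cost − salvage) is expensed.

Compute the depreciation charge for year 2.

Depreciable base = $7,420 − $1,700 = $5,720.
Sum of the years' digits = 4+3+2+1 = 10.
Year 1: $5,720 × 4/10 = $2,288. Book value $5,132.
Year 2: $5,720 × 3/10 = $1,716. Book value $3,416.

$1,716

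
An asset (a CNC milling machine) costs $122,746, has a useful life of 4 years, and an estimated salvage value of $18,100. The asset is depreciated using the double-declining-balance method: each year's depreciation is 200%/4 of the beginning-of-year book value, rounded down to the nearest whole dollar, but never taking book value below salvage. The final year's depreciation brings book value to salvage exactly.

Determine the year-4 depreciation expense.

Depreciable base = $122,746 − $18,100 = $104,646.
Year 1: ⌊$122,746 × 200%/4⌋ = $61,373. Book value $61,373.
Year 2: ⌊$61,373 × 200%/4⌋ = $30,686. Book value $30,687.
Year 3: ⌊$30,687 × 200%/4⌋ = $15,343, capped at $12,587. Book value $18,100.
Year 4 (final): $18,100 − $18,100 = $0. Book value $18,100.

$0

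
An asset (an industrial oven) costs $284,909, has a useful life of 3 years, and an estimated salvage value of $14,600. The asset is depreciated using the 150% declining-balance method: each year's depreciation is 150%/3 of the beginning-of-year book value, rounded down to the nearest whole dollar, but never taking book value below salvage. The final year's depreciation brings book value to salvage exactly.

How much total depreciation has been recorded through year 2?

Depreciable base = $284,909 − $14,600 = $270,309.
Year 1: ⌊$284,909 × 150%/3⌋ = $142,454. Book value $142,455.
Year 2: ⌊$142,455 × 150%/3⌋ = $71,227. Book value $71,228.
Accumulated through year 2 = $284,909 − $71,228 = $213,681.

$213,681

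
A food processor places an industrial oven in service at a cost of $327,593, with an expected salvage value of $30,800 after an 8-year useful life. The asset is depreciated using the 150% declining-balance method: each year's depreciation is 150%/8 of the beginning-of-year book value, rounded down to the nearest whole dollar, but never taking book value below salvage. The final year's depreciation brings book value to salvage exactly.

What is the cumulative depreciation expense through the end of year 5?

Depreciable base = $327,593 − $30,800 = $296,793.
Year 1: ⌊$327,593 × 150%/8⌋ = $61,423. Book value $266,170.
Year 2: ⌊$266,170 × 150%/8⌋ = $49,906. Book value $216,264.
Year 3: ⌊$216,264 × 150%/8⌋ = $40,549. Book value $175,715.
Year 4: ⌊$175,715 × 150%/8⌋ = $32,946. Book value $142,769.
Year 5: ⌊$142,769 × 150%/8⌋ = $26,769. Book value $116,000.
Accumulated through year 5 = $327,593 − $116,000 = $211,593.

$211,593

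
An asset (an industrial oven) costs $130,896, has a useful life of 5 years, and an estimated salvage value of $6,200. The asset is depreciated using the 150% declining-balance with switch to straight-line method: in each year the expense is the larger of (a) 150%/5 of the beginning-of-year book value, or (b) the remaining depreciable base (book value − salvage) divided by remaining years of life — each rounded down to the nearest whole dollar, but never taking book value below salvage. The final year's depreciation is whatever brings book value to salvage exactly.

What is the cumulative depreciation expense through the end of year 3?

Depreciable base = $130,896 − $6,200 = $124,696.
Year 1: DB = ⌊$130,896 × 150%/5⌋ = $39,268; SL = ⌊$124,696/5⌋ = $24,939 → take DB $39,268. Book value $91,628.
Year 2: DB = ⌊$91,628 × 150%/5⌋ = $27,488; SL = ⌊$85,428/4⌋ = $21,357 → take DB $27,488. Book value $64,140.
Year 3: DB = ⌊$64,140 × 150%/5⌋ = $19,242; SL = ⌊$57,940/3⌋ = $19,313 → take SL $19,313. Book value $44,827.
Accumulated through year 3 = $130,896 − $44,827 = $86,069.

$86,069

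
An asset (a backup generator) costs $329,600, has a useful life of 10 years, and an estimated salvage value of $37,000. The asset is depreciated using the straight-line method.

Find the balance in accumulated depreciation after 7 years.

$204,820

Depreciable base = $329,600 − $37,000 = $292,600.
Annual expense = $292,600 / 10 = $29,260.
End of year 1: book value $300,340.
End of year 2: book value $271,080.
End of year 3: book value $241,820.
End of year 4: book value $212,560.
End of year 5: book value $183,300.
End of year 6: book value $154,040.
End of year 7: book value $124,780.
Accumulated through year 7 = $329,600 − $124,780 = $204,820.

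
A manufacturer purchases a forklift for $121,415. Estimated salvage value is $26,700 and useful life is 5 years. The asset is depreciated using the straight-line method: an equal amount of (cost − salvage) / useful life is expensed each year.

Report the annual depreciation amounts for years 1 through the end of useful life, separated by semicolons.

$18,943; $18,943; $18,943; $18,943; $18,943

Depreciable base = $121,415 − $26,700 = $94,715.
Annual expense = $94,715 / 5 = $18,943.
End of year 1: book value $102,472.
End of year 2: book value $83,529.
End of year 3: book value $64,586.
End of year 4: book value $45,643.
End of year 5: book value $26,700.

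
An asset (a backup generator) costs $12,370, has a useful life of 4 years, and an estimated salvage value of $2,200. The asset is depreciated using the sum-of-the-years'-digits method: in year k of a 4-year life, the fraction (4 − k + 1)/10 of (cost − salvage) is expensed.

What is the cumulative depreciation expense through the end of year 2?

Depreciable base = $12,370 − $2,200 = $10,170.
Sum of the years' digits = 4+3+2+1 = 10.
Year 1: $10,170 × 4/10 = $4,068. Book value $8,302.
Year 2: $10,170 × 3/10 = $3,051. Book value $5,251.
Accumulated through year 2 = $12,370 − $5,251 = $7,119.

$7,119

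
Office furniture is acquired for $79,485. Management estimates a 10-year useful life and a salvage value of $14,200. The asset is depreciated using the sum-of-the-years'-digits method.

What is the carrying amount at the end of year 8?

$17,761

Depreciable base = $79,485 − $14,200 = $65,285.
Sum of the years' digits = 10+9+8+7+6+5+4+3+2+1 = 55.
Year 1: $65,285 × 10/55 = $11,870. Book value $67,615.
Year 2: $65,285 × 9/55 = $10,683. Book value $56,932.
Year 3: $65,285 × 8/55 = $9,496. Book value $47,436.
Year 4: $65,285 × 7/55 = $8,309. Book value $39,127.
Year 5: $65,285 × 6/55 = $7,122. Book value $32,005.
Year 6: $65,285 × 5/55 = $5,935. Book value $26,070.
Year 7: $65,285 × 4/55 = $4,748. Book value $21,322.
Year 8: $65,285 × 3/55 = $3,561. Book value $17,761.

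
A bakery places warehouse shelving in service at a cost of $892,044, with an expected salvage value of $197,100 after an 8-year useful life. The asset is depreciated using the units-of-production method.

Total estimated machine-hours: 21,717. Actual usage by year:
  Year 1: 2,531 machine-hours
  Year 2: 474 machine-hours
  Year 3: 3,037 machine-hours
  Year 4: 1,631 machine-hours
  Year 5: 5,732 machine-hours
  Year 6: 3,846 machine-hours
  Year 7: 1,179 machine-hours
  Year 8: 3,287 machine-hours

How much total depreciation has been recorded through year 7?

Depreciable base = $892,044 − $197,100 = $694,944.
Rate = $694,944 / 21,717 machine-hours = $32 per machine-hour.
Year 1: 2,531 × $32 = $80,992. Book value $811,052.
Year 2: 474 × $32 = $15,168. Book value $795,884.
Year 3: 3,037 × $32 = $97,184. Book value $698,700.
Year 4: 1,631 × $32 = $52,192. Book value $646,508.
Year 5: 5,732 × $32 = $183,424. Book value $463,084.
Year 6: 3,846 × $32 = $123,072. Book value $340,012.
Year 7: 1,179 × $32 = $37,728. Book value $302,284.
Accumulated through year 7 = $892,044 − $302,284 = $589,760.

$589,760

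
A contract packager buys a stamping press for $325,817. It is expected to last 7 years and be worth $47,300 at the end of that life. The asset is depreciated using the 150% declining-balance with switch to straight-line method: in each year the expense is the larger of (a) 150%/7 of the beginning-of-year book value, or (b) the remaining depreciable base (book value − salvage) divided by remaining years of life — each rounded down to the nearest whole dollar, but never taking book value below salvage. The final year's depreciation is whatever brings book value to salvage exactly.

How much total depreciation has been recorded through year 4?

$201,641

Depreciable base = $325,817 − $47,300 = $278,517.
Year 1: DB = ⌊$325,817 × 150%/7⌋ = $69,817; SL = ⌊$278,517/7⌋ = $39,788 → take DB $69,817. Book value $256,000.
Year 2: DB = ⌊$256,000 × 150%/7⌋ = $54,857; SL = ⌊$208,700/6⌋ = $34,783 → take DB $54,857. Book value $201,143.
Year 3: DB = ⌊$201,143 × 150%/7⌋ = $43,102; SL = ⌊$153,843/5⌋ = $30,768 → take DB $43,102. Book value $158,041.
Year 4: DB = ⌊$158,041 × 150%/7⌋ = $33,865; SL = ⌊$110,741/4⌋ = $27,685 → take DB $33,865. Book value $124,176.
Accumulated through year 4 = $325,817 − $124,176 = $201,641.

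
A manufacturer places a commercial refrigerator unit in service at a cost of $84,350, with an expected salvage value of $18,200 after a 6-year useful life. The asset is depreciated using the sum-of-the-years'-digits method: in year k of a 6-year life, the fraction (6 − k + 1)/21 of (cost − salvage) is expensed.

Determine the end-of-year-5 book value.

$21,350

Depreciable base = $84,350 − $18,200 = $66,150.
Sum of the years' digits = 6+5+4+3+2+1 = 21.
Year 1: $66,150 × 6/21 = $18,900. Book value $65,450.
Year 2: $66,150 × 5/21 = $15,750. Book value $49,700.
Year 3: $66,150 × 4/21 = $12,600. Book value $37,100.
Year 4: $66,150 × 3/21 = $9,450. Book value $27,650.
Year 5: $66,150 × 2/21 = $6,300. Book value $21,350.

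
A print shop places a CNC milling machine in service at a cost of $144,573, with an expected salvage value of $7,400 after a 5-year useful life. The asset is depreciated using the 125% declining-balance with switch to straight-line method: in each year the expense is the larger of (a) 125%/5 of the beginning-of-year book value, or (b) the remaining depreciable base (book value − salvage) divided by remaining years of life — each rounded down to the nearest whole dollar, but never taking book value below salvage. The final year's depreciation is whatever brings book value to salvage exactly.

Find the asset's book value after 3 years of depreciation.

Depreciable base = $144,573 − $7,400 = $137,173.
Year 1: DB = ⌊$144,573 × 125%/5⌋ = $36,143; SL = ⌊$137,173/5⌋ = $27,434 → take DB $36,143. Book value $108,430.
Year 2: DB = ⌊$108,430 × 125%/5⌋ = $27,107; SL = ⌊$101,030/4⌋ = $25,257 → take DB $27,107. Book value $81,323.
Year 3: DB = ⌊$81,323 × 125%/5⌋ = $20,330; SL = ⌊$73,923/3⌋ = $24,641 → take SL $24,641. Book value $56,682.

$56,682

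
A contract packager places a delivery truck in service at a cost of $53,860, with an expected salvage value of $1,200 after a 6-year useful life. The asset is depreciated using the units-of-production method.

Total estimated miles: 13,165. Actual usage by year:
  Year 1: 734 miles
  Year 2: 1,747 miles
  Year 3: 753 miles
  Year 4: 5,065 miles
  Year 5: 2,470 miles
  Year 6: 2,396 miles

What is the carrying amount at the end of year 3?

Depreciable base = $53,860 − $1,200 = $52,660.
Rate = $52,660 / 13,165 miles = $4 per mile.
Year 1: 734 × $4 = $2,936. Book value $50,924.
Year 2: 1,747 × $4 = $6,988. Book value $43,936.
Year 3: 753 × $4 = $3,012. Book value $40,924.

$40,924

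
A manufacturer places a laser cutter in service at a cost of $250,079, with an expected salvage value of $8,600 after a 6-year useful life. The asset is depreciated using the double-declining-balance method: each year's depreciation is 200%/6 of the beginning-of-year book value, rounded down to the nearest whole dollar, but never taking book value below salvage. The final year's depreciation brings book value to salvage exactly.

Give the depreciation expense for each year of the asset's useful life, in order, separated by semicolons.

$83,359; $55,573; $37,049; $24,699; $16,466; $24,333

Depreciable base = $250,079 − $8,600 = $241,479.
Year 1: ⌊$250,079 × 200%/6⌋ = $83,359. Book value $166,720.
Year 2: ⌊$166,720 × 200%/6⌋ = $55,573. Book value $111,147.
Year 3: ⌊$111,147 × 200%/6⌋ = $37,049. Book value $74,098.
Year 4: ⌊$74,098 × 200%/6⌋ = $24,699. Book value $49,399.
Year 5: ⌊$49,399 × 200%/6⌋ = $16,466. Book value $32,933.
Year 6 (final): $32,933 − $8,600 = $24,333. Book value $8,600.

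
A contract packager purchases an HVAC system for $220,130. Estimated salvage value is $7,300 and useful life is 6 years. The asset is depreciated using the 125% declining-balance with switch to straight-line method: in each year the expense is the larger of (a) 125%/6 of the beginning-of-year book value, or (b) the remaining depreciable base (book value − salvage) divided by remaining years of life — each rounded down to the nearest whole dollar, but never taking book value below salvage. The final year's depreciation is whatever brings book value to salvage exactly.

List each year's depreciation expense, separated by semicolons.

Depreciable base = $220,130 − $7,300 = $212,830.
Year 1: DB = ⌊$220,130 × 125%/6⌋ = $45,860; SL = ⌊$212,830/6⌋ = $35,471 → take DB $45,860. Book value $174,270.
Year 2: DB = ⌊$174,270 × 125%/6⌋ = $36,306; SL = ⌊$166,970/5⌋ = $33,394 → take DB $36,306. Book value $137,964.
Year 3: DB = ⌊$137,964 × 125%/6⌋ = $28,742; SL = ⌊$130,664/4⌋ = $32,666 → take SL $32,666. Book value $105,298.
Year 4: DB = ⌊$105,298 × 125%/6⌋ = $21,937; SL = ⌊$97,998/3⌋ = $32,666 → take SL $32,666. Book value $72,632.
Year 5: DB = ⌊$72,632 × 125%/6⌋ = $15,131; SL = ⌊$65,332/2⌋ = $32,666 → take SL $32,666. Book value $39,966.
Year 6 (final): $39,966 − $7,300 = $32,666. Book value $7,300.

$45,860; $36,306; $32,666; $32,666; $32,666; $32,666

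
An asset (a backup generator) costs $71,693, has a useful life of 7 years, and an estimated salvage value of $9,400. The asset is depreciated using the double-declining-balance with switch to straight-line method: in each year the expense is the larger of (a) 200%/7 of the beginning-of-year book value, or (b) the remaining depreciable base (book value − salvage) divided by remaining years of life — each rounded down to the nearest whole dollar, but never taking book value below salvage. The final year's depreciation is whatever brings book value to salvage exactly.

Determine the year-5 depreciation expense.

$5,332

Depreciable base = $71,693 − $9,400 = $62,293.
Year 1: DB = ⌊$71,693 × 200%/7⌋ = $20,483; SL = ⌊$62,293/7⌋ = $8,899 → take DB $20,483. Book value $51,210.
Year 2: DB = ⌊$51,210 × 200%/7⌋ = $14,631; SL = ⌊$41,810/6⌋ = $6,968 → take DB $14,631. Book value $36,579.
Year 3: DB = ⌊$36,579 × 200%/7⌋ = $10,451; SL = ⌊$27,179/5⌋ = $5,435 → take DB $10,451. Book value $26,128.
Year 4: DB = ⌊$26,128 × 200%/7⌋ = $7,465; SL = ⌊$16,728/4⌋ = $4,182 → take DB $7,465. Book value $18,663.
Year 5: DB = ⌊$18,663 × 200%/7⌋ = $5,332; SL = ⌊$9,263/3⌋ = $3,087 → take DB $5,332. Book value $13,331.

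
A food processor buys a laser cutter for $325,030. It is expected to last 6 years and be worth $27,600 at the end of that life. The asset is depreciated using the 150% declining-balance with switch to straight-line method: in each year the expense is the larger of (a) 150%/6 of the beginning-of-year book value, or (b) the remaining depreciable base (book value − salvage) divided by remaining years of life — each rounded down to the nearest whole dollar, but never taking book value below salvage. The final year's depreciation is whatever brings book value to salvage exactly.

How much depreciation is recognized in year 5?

Depreciable base = $325,030 − $27,600 = $297,430.
Year 1: DB = ⌊$325,030 × 150%/6⌋ = $81,257; SL = ⌊$297,430/6⌋ = $49,571 → take DB $81,257. Book value $243,773.
Year 2: DB = ⌊$243,773 × 150%/6⌋ = $60,943; SL = ⌊$216,173/5⌋ = $43,234 → take DB $60,943. Book value $182,830.
Year 3: DB = ⌊$182,830 × 150%/6⌋ = $45,707; SL = ⌊$155,230/4⌋ = $38,807 → take DB $45,707. Book value $137,123.
Year 4: DB = ⌊$137,123 × 150%/6⌋ = $34,280; SL = ⌊$109,523/3⌋ = $36,507 → take SL $36,507. Book value $100,616.
Year 5: DB = ⌊$100,616 × 150%/6⌋ = $25,154; SL = ⌊$73,016/2⌋ = $36,508 → take SL $36,508. Book value $64,108.

$36,508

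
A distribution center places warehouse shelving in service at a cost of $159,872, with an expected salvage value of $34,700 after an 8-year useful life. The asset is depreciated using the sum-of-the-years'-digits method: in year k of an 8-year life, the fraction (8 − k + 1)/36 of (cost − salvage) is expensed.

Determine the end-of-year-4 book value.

Depreciable base = $159,872 − $34,700 = $125,172.
Sum of the years' digits = 8+7+6+5+4+3+2+1 = 36.
Year 1: $125,172 × 8/36 = $27,816. Book value $132,056.
Year 2: $125,172 × 7/36 = $24,339. Book value $107,717.
Year 3: $125,172 × 6/36 = $20,862. Book value $86,855.
Year 4: $125,172 × 5/36 = $17,385. Book value $69,470.

$69,470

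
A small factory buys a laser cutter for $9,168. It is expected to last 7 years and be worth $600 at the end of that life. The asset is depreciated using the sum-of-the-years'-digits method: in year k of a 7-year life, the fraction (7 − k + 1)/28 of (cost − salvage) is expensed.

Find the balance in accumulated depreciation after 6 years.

Depreciable base = $9,168 − $600 = $8,568.
Sum of the years' digits = 7+6+5+4+3+2+1 = 28.
Year 1: $8,568 × 7/28 = $2,142. Book value $7,026.
Year 2: $8,568 × 6/28 = $1,836. Book value $5,190.
Year 3: $8,568 × 5/28 = $1,530. Book value $3,660.
Year 4: $8,568 × 4/28 = $1,224. Book value $2,436.
Year 5: $8,568 × 3/28 = $918. Book value $1,518.
Year 6: $8,568 × 2/28 = $612. Book value $906.
Accumulated through year 6 = $9,168 − $906 = $8,262.

$8,262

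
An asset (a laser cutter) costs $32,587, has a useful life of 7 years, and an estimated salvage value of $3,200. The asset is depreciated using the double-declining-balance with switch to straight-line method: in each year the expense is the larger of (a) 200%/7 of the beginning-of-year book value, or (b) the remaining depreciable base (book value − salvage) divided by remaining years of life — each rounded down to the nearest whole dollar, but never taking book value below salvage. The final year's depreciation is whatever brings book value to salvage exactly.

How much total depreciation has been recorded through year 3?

Depreciable base = $32,587 − $3,200 = $29,387.
Year 1: DB = ⌊$32,587 × 200%/7⌋ = $9,310; SL = ⌊$29,387/7⌋ = $4,198 → take DB $9,310. Book value $23,277.
Year 2: DB = ⌊$23,277 × 200%/7⌋ = $6,650; SL = ⌊$20,077/6⌋ = $3,346 → take DB $6,650. Book value $16,627.
Year 3: DB = ⌊$16,627 × 200%/7⌋ = $4,750; SL = ⌊$13,427/5⌋ = $2,685 → take DB $4,750. Book value $11,877.
Accumulated through year 3 = $32,587 − $11,877 = $20,710.

$20,710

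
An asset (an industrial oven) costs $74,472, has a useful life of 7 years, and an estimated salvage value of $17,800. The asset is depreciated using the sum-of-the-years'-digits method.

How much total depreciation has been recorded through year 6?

$54,648

Depreciable base = $74,472 − $17,800 = $56,672.
Sum of the years' digits = 7+6+5+4+3+2+1 = 28.
Year 1: $56,672 × 7/28 = $14,168. Book value $60,304.
Year 2: $56,672 × 6/28 = $12,144. Book value $48,160.
Year 3: $56,672 × 5/28 = $10,120. Book value $38,040.
Year 4: $56,672 × 4/28 = $8,096. Book value $29,944.
Year 5: $56,672 × 3/28 = $6,072. Book value $23,872.
Year 6: $56,672 × 2/28 = $4,048. Book value $19,824.
Accumulated through year 6 = $74,472 − $19,824 = $54,648.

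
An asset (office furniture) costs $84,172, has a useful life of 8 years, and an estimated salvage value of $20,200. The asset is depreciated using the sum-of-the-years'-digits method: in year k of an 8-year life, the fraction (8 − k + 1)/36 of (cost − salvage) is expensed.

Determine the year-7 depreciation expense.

Depreciable base = $84,172 − $20,200 = $63,972.
Sum of the years' digits = 8+7+6+5+4+3+2+1 = 36.
Year 1: $63,972 × 8/36 = $14,216. Book value $69,956.
Year 2: $63,972 × 7/36 = $12,439. Book value $57,517.
Year 3: $63,972 × 6/36 = $10,662. Book value $46,855.
Year 4: $63,972 × 5/36 = $8,885. Book value $37,970.
Year 5: $63,972 × 4/36 = $7,108. Book value $30,862.
Year 6: $63,972 × 3/36 = $5,331. Book value $25,531.
Year 7: $63,972 × 2/36 = $3,554. Book value $21,977.

$3,554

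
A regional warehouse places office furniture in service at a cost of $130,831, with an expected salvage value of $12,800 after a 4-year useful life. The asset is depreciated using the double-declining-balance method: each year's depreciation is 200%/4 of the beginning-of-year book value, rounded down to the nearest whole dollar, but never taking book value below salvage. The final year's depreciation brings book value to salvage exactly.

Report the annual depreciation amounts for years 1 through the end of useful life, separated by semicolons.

Depreciable base = $130,831 − $12,800 = $118,031.
Year 1: ⌊$130,831 × 200%/4⌋ = $65,415. Book value $65,416.
Year 2: ⌊$65,416 × 200%/4⌋ = $32,708. Book value $32,708.
Year 3: ⌊$32,708 × 200%/4⌋ = $16,354. Book value $16,354.
Year 4 (final): $16,354 − $12,800 = $3,554. Book value $12,800.

$65,415; $32,708; $16,354; $3,554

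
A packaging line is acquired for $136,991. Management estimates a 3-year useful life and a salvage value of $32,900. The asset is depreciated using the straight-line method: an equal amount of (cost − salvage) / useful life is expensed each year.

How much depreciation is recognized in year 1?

$34,697

Depreciable base = $136,991 − $32,900 = $104,091.
Annual expense = $104,091 / 3 = $34,697.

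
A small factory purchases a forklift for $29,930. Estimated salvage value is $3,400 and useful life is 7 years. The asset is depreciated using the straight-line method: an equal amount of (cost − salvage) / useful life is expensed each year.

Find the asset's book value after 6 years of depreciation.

$7,190

Depreciable base = $29,930 − $3,400 = $26,530.
Annual expense = $26,530 / 7 = $3,790.
End of year 1: book value $26,140.
End of year 2: book value $22,350.
End of year 3: book value $18,560.
End of year 4: book value $14,770.
End of year 5: book value $10,980.
End of year 6: book value $7,190.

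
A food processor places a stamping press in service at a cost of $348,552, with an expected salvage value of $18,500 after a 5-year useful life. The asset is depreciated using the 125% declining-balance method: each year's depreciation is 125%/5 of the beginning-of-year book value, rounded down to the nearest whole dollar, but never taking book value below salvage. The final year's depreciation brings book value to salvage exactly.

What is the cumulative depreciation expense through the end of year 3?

$201,506

Depreciable base = $348,552 − $18,500 = $330,052.
Year 1: ⌊$348,552 × 125%/5⌋ = $87,138. Book value $261,414.
Year 2: ⌊$261,414 × 125%/5⌋ = $65,353. Book value $196,061.
Year 3: ⌊$196,061 × 125%/5⌋ = $49,015. Book value $147,046.
Accumulated through year 3 = $348,552 − $147,046 = $201,506.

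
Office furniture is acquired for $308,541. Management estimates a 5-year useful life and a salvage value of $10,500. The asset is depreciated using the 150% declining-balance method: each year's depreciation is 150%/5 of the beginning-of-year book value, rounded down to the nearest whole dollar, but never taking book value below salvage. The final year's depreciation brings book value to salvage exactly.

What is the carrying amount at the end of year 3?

Depreciable base = $308,541 − $10,500 = $298,041.
Year 1: ⌊$308,541 × 150%/5⌋ = $92,562. Book value $215,979.
Year 2: ⌊$215,979 × 150%/5⌋ = $64,793. Book value $151,186.
Year 3: ⌊$151,186 × 150%/5⌋ = $45,355. Book value $105,831.

$105,831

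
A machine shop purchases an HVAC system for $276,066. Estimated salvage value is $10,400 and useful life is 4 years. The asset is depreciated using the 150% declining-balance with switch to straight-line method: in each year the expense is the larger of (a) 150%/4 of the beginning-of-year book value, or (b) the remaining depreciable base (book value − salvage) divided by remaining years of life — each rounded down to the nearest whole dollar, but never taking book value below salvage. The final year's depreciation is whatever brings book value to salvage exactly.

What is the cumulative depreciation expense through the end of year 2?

$168,227

Depreciable base = $276,066 − $10,400 = $265,666.
Year 1: DB = ⌊$276,066 × 150%/4⌋ = $103,524; SL = ⌊$265,666/4⌋ = $66,416 → take DB $103,524. Book value $172,542.
Year 2: DB = ⌊$172,542 × 150%/4⌋ = $64,703; SL = ⌊$162,142/3⌋ = $54,047 → take DB $64,703. Book value $107,839.
Accumulated through year 2 = $276,066 − $107,839 = $168,227.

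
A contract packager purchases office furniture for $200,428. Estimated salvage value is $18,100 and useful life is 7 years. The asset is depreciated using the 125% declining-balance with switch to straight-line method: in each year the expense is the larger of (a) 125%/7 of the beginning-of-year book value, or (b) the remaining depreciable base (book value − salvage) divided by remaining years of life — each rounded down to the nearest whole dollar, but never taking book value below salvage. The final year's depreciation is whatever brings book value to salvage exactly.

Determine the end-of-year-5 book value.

$64,596

Depreciable base = $200,428 − $18,100 = $182,328.
Year 1: DB = ⌊$200,428 × 125%/7⌋ = $35,790; SL = ⌊$182,328/7⌋ = $26,046 → take DB $35,790. Book value $164,638.
Year 2: DB = ⌊$164,638 × 125%/7⌋ = $29,399; SL = ⌊$146,538/6⌋ = $24,423 → take DB $29,399. Book value $135,239.
Year 3: DB = ⌊$135,239 × 125%/7⌋ = $24,149; SL = ⌊$117,139/5⌋ = $23,427 → take DB $24,149. Book value $111,090.
Year 4: DB = ⌊$111,090 × 125%/7⌋ = $19,837; SL = ⌊$92,990/4⌋ = $23,247 → take SL $23,247. Book value $87,843.
Year 5: DB = ⌊$87,843 × 125%/7⌋ = $15,686; SL = ⌊$69,743/3⌋ = $23,247 → take SL $23,247. Book value $64,596.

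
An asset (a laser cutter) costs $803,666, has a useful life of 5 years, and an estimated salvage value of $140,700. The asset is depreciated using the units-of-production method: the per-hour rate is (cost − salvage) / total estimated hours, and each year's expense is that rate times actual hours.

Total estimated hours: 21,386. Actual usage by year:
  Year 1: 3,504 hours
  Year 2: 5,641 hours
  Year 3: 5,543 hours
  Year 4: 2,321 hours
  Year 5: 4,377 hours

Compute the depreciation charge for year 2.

$174,871

Depreciable base = $803,666 − $140,700 = $662,966.
Rate = $662,966 / 21,386 hours = $31 per hour.
Year 1: 3,504 × $31 = $108,624. Book value $695,042.
Year 2: 5,641 × $31 = $174,871. Book value $520,171.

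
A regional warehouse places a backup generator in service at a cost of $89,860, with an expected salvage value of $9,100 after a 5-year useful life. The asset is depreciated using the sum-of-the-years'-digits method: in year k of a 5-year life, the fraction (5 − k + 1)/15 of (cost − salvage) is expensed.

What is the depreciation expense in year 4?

Depreciable base = $89,860 − $9,100 = $80,760.
Sum of the years' digits = 5+4+3+2+1 = 15.
Year 1: $80,760 × 5/15 = $26,920. Book value $62,940.
Year 2: $80,760 × 4/15 = $21,536. Book value $41,404.
Year 3: $80,760 × 3/15 = $16,152. Book value $25,252.
Year 4: $80,760 × 2/15 = $10,768. Book value $14,484.

$10,768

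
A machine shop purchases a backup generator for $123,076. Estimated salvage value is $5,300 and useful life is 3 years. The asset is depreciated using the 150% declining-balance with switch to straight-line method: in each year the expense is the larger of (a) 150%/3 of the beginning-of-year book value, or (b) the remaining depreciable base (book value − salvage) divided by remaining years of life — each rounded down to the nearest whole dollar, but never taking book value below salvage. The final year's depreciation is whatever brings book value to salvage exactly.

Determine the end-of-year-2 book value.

Depreciable base = $123,076 − $5,300 = $117,776.
Year 1: DB = ⌊$123,076 × 150%/3⌋ = $61,538; SL = ⌊$117,776/3⌋ = $39,258 → take DB $61,538. Book value $61,538.
Year 2: DB = ⌊$61,538 × 150%/3⌋ = $30,769; SL = ⌊$56,238/2⌋ = $28,119 → take DB $30,769. Book value $30,769.

$30,769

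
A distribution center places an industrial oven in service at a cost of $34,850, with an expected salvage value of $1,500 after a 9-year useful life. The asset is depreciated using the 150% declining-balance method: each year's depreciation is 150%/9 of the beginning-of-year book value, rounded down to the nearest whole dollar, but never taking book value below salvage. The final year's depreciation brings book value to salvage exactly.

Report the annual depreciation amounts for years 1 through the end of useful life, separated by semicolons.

Depreciable base = $34,850 − $1,500 = $33,350.
Year 1: ⌊$34,850 × 150%/9⌋ = $5,808. Book value $29,042.
Year 2: ⌊$29,042 × 150%/9⌋ = $4,840. Book value $24,202.
Year 3: ⌊$24,202 × 150%/9⌋ = $4,033. Book value $20,169.
Year 4: ⌊$20,169 × 150%/9⌋ = $3,361. Book value $16,808.
Year 5: ⌊$16,808 × 150%/9⌋ = $2,801. Book value $14,007.
Year 6: ⌊$14,007 × 150%/9⌋ = $2,334. Book value $11,673.
Year 7: ⌊$11,673 × 150%/9⌋ = $1,945. Book value $9,728.
Year 8: ⌊$9,728 × 150%/9⌋ = $1,621. Book value $8,107.
Year 9 (final): $8,107 − $1,500 = $6,607. Book value $1,500.

$5,808; $4,840; $4,033; $3,361; $2,801; $2,334; $1,945; $1,621; $6,607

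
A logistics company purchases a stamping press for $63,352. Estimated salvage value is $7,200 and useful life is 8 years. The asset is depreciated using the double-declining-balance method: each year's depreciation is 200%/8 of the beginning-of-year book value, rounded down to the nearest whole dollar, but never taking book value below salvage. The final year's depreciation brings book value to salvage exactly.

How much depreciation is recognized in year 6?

Depreciable base = $63,352 − $7,200 = $56,152.
Year 1: ⌊$63,352 × 200%/8⌋ = $15,838. Book value $47,514.
Year 2: ⌊$47,514 × 200%/8⌋ = $11,878. Book value $35,636.
Year 3: ⌊$35,636 × 200%/8⌋ = $8,909. Book value $26,727.
Year 4: ⌊$26,727 × 200%/8⌋ = $6,681. Book value $20,046.
Year 5: ⌊$20,046 × 200%/8⌋ = $5,011. Book value $15,035.
Year 6: ⌊$15,035 × 200%/8⌋ = $3,758. Book value $11,277.

$3,758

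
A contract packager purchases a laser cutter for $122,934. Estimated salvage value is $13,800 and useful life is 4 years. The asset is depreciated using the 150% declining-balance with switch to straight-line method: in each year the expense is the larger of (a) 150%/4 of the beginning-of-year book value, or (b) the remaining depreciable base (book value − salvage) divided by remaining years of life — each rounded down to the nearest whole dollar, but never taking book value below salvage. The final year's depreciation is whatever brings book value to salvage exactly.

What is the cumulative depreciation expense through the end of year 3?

$92,920

Depreciable base = $122,934 − $13,800 = $109,134.
Year 1: DB = ⌊$122,934 × 150%/4⌋ = $46,100; SL = ⌊$109,134/4⌋ = $27,283 → take DB $46,100. Book value $76,834.
Year 2: DB = ⌊$76,834 × 150%/4⌋ = $28,812; SL = ⌊$63,034/3⌋ = $21,011 → take DB $28,812. Book value $48,022.
Year 3: DB = ⌊$48,022 × 150%/4⌋ = $18,008; SL = ⌊$34,222/2⌋ = $17,111 → take DB $18,008. Book value $30,014.
Accumulated through year 3 = $122,934 − $30,014 = $92,920.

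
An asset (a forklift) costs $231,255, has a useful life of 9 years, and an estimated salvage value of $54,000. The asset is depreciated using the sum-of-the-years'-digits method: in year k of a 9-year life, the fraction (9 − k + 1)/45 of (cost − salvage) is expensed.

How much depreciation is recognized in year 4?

Depreciable base = $231,255 − $54,000 = $177,255.
Sum of the years' digits = 9+8+7+6+5+4+3+2+1 = 45.
Year 1: $177,255 × 9/45 = $35,451. Book value $195,804.
Year 2: $177,255 × 8/45 = $31,512. Book value $164,292.
Year 3: $177,255 × 7/45 = $27,573. Book value $136,719.
Year 4: $177,255 × 6/45 = $23,634. Book value $113,085.

$23,634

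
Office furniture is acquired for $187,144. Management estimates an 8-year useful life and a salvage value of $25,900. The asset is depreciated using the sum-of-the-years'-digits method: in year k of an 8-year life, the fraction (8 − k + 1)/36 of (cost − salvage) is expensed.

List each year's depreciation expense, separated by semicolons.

$35,832; $31,353; $26,874; $22,395; $17,916; $13,437; $8,958; $4,479

Depreciable base = $187,144 − $25,900 = $161,244.
Sum of the years' digits = 8+7+6+5+4+3+2+1 = 36.
Year 1: $161,244 × 8/36 = $35,832. Book value $151,312.
Year 2: $161,244 × 7/36 = $31,353. Book value $119,959.
Year 3: $161,244 × 6/36 = $26,874. Book value $93,085.
Year 4: $161,244 × 5/36 = $22,395. Book value $70,690.
Year 5: $161,244 × 4/36 = $17,916. Book value $52,774.
Year 6: $161,244 × 3/36 = $13,437. Book value $39,337.
Year 7: $161,244 × 2/36 = $8,958. Book value $30,379.
Year 8: $161,244 × 1/36 = $4,479. Book value $25,900.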